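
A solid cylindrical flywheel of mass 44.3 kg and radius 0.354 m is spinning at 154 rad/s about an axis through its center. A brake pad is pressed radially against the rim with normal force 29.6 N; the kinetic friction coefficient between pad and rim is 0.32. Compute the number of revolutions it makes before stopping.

I = ½MR² = (1/2)(44.3)(0.354)² = 2.776 kg·m².
Friction force f = μN = (0.32)(29.6) = 9.472 N at the rim; torque magnitude τ = fR = 3.353 N·m, opposing ω.
|α| = τ/I = 3.353/2.776 = 1.208 rad/s² (deceleration).
ω² = ω₀² − 2|α|θ with ω = 0 ⇒ θ = ω₀²/(2|α|) = 9816 rad = 1562 rev.

≈ 1560 revolutions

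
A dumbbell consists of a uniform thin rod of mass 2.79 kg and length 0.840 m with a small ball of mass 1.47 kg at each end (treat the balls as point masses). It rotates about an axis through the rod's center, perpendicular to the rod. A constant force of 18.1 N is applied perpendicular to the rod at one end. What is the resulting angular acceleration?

α ≈ 11.1 rad/s²

I_rod = (1/12)ML² = (1/12)(2.79)(0.840)² = 0.1641 kg·m².
I_balls = 2·m·(L/2)² = 2(1.47)(0.4200)² = 0.5186 kg·m².
Total I = 0.6827 kg·m².
τ = F·(L/2) = (18.1)(0.420) = 7.602 N·m.
α = τ/I = 7.602/0.6827 = 11.14 rad/s².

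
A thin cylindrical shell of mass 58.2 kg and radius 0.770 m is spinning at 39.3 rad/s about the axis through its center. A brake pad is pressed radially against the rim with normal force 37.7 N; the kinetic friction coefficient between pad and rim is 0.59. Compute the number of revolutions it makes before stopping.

≈ 248 revolutions

I = MR² = (58.2)(0.770)² = 34.51 kg·m².
Friction force f = μN = (0.59)(37.7) = 22.24 N at the rim; torque magnitude τ = fR = 17.13 N·m, opposing ω.
|α| = τ/I = 17.13/34.51 = 0.4963 rad/s² (deceleration).
ω² = ω₀² − 2|α|θ with ω = 0 ⇒ θ = ω₀²/(2|α|) = 1556 rad = 247.6 rev.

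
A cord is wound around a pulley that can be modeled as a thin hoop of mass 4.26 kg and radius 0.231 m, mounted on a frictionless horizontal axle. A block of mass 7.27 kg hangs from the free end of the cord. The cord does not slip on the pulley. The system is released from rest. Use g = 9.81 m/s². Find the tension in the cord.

T ≈ 26.4 N

I = MR² = (4.26)(0.231)² = 0.2273 kg·m².
Block: mg − T = ma. Pulley: TR = Iα. No-slip: a = αR, so T = (I/R²)a = 4.260·a.
Then mg = (m + 4.260)a, so a = (7.27)(9.81)/(7.27 + 4.260) = 6.185 m/s².
T = 4.260·a = 26.35 N.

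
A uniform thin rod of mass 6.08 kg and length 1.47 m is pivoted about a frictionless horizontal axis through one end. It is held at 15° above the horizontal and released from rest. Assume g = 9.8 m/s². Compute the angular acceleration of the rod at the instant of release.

α ≈ 9.66 rad/s²

About the pivot, I = (1/3)ML² = (1/3)(6.08)(1.47)² = 4.379 kg·m².
The weight acts at the center, a distance L/2 = 0.7350 m from the pivot; τ = Mg(L/2) cos 15° = 42.30 N·m.
α = τ/I = 42.30/4.379 = 9.659 rad/s².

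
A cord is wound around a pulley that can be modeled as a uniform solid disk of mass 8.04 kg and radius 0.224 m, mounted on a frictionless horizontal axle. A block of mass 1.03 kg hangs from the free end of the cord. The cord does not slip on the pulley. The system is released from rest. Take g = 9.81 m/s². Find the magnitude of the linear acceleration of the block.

a ≈ 2.00 m/s²

I = ½MR² = (1/2)(8.04)(0.224)² = 0.2017 kg·m².
Block: mg − T = ma. Pulley: TR = Iα. No-slip: a = αR, so T = (I/R²)a = 4.020·a.
Then mg = (m + 4.020)a, so a = (1.03)(9.81)/(1.03 + 4.020) = 2.001 m/s².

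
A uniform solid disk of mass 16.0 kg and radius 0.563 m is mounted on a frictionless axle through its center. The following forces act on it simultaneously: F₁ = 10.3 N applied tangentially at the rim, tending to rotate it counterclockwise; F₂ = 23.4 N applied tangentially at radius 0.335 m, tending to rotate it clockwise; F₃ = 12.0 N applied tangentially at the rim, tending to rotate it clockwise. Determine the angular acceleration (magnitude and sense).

I = ½MR² = (1/2)(16.0)(0.563)² = 2.536 kg·m².
Taking counterclockwise as positive: τ₁ = +(10.3)(0.563) = +5.799 N·m; τ₂ = −(23.4)(0.335) = −7.839 N·m; τ₃ = −(12.0)(0.563) = −6.756 N·m.
Net torque τ = -8.796 N·m.
α = τ/I = -8.796/2.536 = -3.469 rad/s².

α ≈ 3.47 rad/s², clockwise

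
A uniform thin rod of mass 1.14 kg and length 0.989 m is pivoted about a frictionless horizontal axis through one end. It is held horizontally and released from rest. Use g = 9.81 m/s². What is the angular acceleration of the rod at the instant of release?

About the pivot, I = (1/3)ML² = (1/3)(1.14)(0.989)² = 0.3717 kg·m².
The weight acts at the center, a distance L/2 = 0.4945 m from the pivot; τ = Mg(L/2) = 5.530 N·m.
α = τ/I = 5.530/0.3717 = 14.88 rad/s².
(Equivalently α = (3g/(2L)) = 14.88 rad/s².)

α ≈ 14.9 rad/s²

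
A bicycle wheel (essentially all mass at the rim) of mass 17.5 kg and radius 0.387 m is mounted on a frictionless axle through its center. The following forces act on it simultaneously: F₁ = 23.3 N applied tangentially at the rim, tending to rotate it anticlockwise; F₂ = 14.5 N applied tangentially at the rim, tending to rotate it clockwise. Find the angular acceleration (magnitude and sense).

α ≈ 1.30 rad/s², anticlockwise

I = MR² = (17.5)(0.387)² = 2.621 kg·m².
Taking anticlockwise as positive: τ₁ = +(23.3)(0.387) = +9.017 N·m; τ₂ = −(14.5)(0.387) = −5.612 N·m.
Net torque τ = 3.406 N·m.
α = τ/I = 3.406/2.621 = 1.299 rad/s².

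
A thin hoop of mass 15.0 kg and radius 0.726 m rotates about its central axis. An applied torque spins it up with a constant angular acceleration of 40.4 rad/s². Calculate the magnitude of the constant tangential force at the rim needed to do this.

F ≈ 440 N

I = MR² = (15.0)(0.726)² = 7.906 kg·m².
The required torque is τ = Iα = (7.906)(40.40) = 319.4 N·m.
A tangential force at the rim gives τ = FR, so F = τ/R = 319.4/0.726 = 440.0 N.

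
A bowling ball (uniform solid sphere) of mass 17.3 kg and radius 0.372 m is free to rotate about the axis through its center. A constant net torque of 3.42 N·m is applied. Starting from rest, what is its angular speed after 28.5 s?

I = (2/5)MR² = (2/5)(17.3)(0.372)² = 0.9576 kg·m².
α = τ/I = 3.42/0.9576 = 3.571 rad/s².
ω = ω₀ + αt = 0 + (3.571)(28.5) = 101.8 rad/s.

ω ≈ 102 rad/s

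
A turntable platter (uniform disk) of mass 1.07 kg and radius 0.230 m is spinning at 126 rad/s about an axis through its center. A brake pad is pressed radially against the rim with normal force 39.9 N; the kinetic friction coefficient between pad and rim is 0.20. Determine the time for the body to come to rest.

t ≈ 1.94 s

I = ½MR² = (1/2)(1.07)(0.230)² = 0.02830 kg·m².
Friction force f = μN = (0.20)(39.9) = 7.980 N at the rim; torque magnitude τ = fR = 1.835 N·m, opposing ω.
|α| = τ/I = 1.835/0.02830 = 64.85 rad/s² (deceleration).
0 = ω₀ − |α|t ⇒ t = ω₀/|α| = 126/64.85 = 1.943 s.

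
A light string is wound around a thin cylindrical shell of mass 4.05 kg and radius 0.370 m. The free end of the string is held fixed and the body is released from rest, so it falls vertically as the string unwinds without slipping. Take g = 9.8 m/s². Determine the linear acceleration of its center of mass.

a ≈ 4.90 m/s²

Translation: Mg − T = Ma. Rotation about the center: TR = Iα with I = MR².
With a = αR: T = (I/R²)a = M a, so Mg = (1 + 1.000)Ma.
a = g/(1 + 1.000) = 9.8/2.000 = 4.900 m/s².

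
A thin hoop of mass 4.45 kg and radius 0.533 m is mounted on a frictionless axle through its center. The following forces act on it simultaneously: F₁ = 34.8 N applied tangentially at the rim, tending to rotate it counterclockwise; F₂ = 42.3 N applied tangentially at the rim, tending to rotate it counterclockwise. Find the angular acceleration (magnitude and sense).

α ≈ 32.5 rad/s², counterclockwise

I = MR² = (4.45)(0.533)² = 1.264 kg·m².
Taking counterclockwise as positive: τ₁ = +(34.8)(0.533) = +18.55 N·m; τ₂ = +(42.3)(0.533) = +22.55 N·m.
Net torque τ = 41.09 N·m.
α = τ/I = 41.09/1.264 = 32.51 rad/s².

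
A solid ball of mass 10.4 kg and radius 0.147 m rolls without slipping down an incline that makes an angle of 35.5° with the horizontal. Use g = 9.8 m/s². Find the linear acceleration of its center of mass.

a ≈ 4.06 m/s²

Translation along the incline: Mg sinθ − f = Ma.
Rotation about the center: fR = Iα with I = (2/5)MR². No-slip gives a = αR, so f = (I/R²)a = (2/5)M a.
Substituting: Mg sinθ = (1 + 0.4000)Ma, so a = g sinθ/(1 + 0.4000) = (9.8) sin 35.5° / 1.400 = 4.065 m/s².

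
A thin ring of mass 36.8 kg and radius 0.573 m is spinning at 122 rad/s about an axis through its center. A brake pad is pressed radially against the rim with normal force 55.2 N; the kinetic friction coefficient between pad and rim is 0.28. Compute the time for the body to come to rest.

I = MR² = (36.8)(0.573)² = 12.08 kg·m².
Friction force f = μN = (0.28)(55.2) = 15.46 N at the rim; torque magnitude τ = fR = 8.856 N·m, opposing ω.
|α| = τ/I = 8.856/12.08 = 0.7330 rad/s² (deceleration).
0 = ω₀ − |α|t ⇒ t = ω₀/|α| = 122/0.7330 = 166.4 s.

t ≈ 166 s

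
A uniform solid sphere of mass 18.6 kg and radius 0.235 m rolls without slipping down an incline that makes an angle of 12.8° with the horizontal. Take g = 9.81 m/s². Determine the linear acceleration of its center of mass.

Translation along the incline: Mg sinθ − f = Ma.
Rotation about the center: fR = Iα with I = (2/5)MR². No-slip gives a = αR, so f = (I/R²)a = (2/5)M a.
Substituting: Mg sinθ = (1 + 0.4000)Ma, so a = g sinθ/(1 + 0.4000) = (9.81) sin 12.8° / 1.400 = 1.552 m/s².

a ≈ 1.55 m/s²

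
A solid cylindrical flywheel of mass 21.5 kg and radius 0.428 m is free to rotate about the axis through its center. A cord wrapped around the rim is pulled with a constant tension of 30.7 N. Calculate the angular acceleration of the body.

I = ½MR² = (1/2)(21.5)(0.428)² = 1.969 kg·m².
τ = F R = (30.7)(0.428) = 13.14 N·m.
Newton's second law for rotation, τ = Iα, gives α = τ/I = 13.14/1.969 = 6.672 rad/s².

α ≈ 6.67 rad/s²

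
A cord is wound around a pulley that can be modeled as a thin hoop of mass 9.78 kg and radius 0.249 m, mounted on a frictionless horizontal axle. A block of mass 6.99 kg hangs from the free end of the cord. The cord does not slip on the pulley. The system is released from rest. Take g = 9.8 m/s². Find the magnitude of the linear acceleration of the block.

I = MR² = (9.78)(0.249)² = 0.6064 kg·m².
Block: mg − T = ma. Pulley: TR = Iα. No-slip: a = αR, so T = (I/R²)a = 9.780·a.
Then mg = (m + 9.780)a, so a = (6.99)(9.8)/(6.99 + 9.780) = 4.085 m/s².

a ≈ 4.08 m/s²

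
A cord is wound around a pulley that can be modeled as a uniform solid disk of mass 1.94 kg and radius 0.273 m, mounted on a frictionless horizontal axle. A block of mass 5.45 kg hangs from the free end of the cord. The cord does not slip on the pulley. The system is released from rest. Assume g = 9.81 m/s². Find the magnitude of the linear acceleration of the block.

a ≈ 8.33 m/s²

I = ½MR² = (1/2)(1.94)(0.273)² = 0.07229 kg·m².
Block: mg − T = ma. Pulley: TR = Iα. No-slip: a = αR, so T = (I/R²)a = 0.9700·a.
Then mg = (m + 0.9700)a, so a = (5.45)(9.81)/(5.45 + 0.9700) = 8.328 m/s².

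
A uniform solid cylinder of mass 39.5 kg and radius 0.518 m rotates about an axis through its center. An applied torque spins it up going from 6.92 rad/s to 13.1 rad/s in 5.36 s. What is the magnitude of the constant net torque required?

τ ≈ 6.11 N·m

I = ½MR² = (1/2)(39.5)(0.518)² = 5.299 kg·m².
α = Δω/Δt = (13.1 − 6.92)/5.36 = 1.153 rad/s².
τ = Iα = (5.299)(1.153) = 6.110 N·m.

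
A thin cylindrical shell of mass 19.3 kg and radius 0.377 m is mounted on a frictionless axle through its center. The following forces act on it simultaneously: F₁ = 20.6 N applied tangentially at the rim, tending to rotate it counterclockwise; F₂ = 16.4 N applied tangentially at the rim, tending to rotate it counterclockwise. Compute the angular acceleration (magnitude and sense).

I = MR² = (19.3)(0.377)² = 2.743 kg·m².
Taking counterclockwise as positive: τ₁ = +(20.6)(0.377) = +7.766 N·m; τ₂ = +(16.4)(0.377) = +6.183 N·m.
Net torque τ = 13.95 N·m.
α = τ/I = 13.95/2.743 = 5.085 rad/s².

α ≈ 5.09 rad/s², counterclockwise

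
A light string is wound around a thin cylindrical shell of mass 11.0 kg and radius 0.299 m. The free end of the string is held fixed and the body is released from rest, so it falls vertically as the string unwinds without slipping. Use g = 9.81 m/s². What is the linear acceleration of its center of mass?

Translation: Mg − T = Ma. Rotation about the center: TR = Iα with I = MR².
With a = αR: T = (I/R²)a = M a, so Mg = (1 + 1.000)Ma.
a = g/(1 + 1.000) = 9.81/2.000 = 4.905 m/s².

a ≈ 4.91 m/s²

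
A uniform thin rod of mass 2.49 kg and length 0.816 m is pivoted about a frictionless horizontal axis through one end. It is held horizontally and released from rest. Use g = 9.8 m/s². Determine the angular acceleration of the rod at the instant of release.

About the pivot, I = (1/3)ML² = (1/3)(2.49)(0.816)² = 0.5527 kg·m².
The weight acts at the center, a distance L/2 = 0.4080 m from the pivot; τ = Mg(L/2) = 9.956 N·m.
α = τ/I = 9.956/0.5527 = 18.01 rad/s².

α ≈ 18.0 rad/s²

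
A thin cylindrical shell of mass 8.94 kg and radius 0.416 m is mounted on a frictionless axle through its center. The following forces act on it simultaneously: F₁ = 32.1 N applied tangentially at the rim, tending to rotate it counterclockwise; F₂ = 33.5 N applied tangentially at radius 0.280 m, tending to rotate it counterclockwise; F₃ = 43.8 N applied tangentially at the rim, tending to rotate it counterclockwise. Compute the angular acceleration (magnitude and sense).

I = MR² = (8.94)(0.416)² = 1.547 kg·m².
Taking counterclockwise as positive: τ₁ = +(32.1)(0.416) = +13.35 N·m; τ₂ = +(33.5)(0.280) = +9.380 N·m; τ₃ = +(43.8)(0.416) = +18.22 N·m.
Net torque τ = 40.95 N·m.
α = τ/I = 40.95/1.547 = 26.47 rad/s².

α ≈ 26.5 rad/s², counterclockwise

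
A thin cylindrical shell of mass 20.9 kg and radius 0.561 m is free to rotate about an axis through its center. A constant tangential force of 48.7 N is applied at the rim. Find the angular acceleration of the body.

α ≈ 4.15 rad/s²

I = MR² = (20.9)(0.561)² = 6.578 kg·m².
τ = F R = (48.7)(0.561) = 27.32 N·m.
From τ = Iα: α = 27.32/6.578 = 4.154 rad/s².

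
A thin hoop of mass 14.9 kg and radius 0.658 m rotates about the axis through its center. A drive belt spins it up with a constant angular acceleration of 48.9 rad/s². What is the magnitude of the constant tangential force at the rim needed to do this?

I = MR² = (14.9)(0.658)² = 6.451 kg·m².
The required torque is τ = Iα = (6.451)(48.90) = 315.5 N·m.
A tangential force at the rim gives τ = FR, so F = τ/R = 315.5/0.658 = 479.4 N.

F ≈ 479 N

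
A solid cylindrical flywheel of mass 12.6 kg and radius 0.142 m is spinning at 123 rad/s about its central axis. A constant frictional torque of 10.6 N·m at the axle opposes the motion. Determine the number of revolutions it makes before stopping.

≈ 14.4 revolutions

I = ½MR² = (1/2)(12.6)(0.142)² = 0.1270 kg·m².
The net torque has magnitude 10.6 N·m, opposing ω.
|α| = τ/I = 10.60/0.1270 = 83.44 rad/s² (deceleration).
ω² = ω₀² − 2|α|θ with ω = 0 ⇒ θ = ω₀²/(2|α|) = 90.65 rad = 14.43 rev.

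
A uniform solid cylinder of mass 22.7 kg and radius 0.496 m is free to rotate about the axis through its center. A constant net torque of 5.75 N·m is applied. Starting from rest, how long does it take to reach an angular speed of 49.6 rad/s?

I = ½MR² = (1/2)(22.7)(0.496)² = 2.792 kg·m².
α = τ/I = 5.75/2.792 = 2.059 rad/s².
ω = αt ⇒ t = ω/α = 49.6/2.059 = 24.09 s.

t ≈ 24.1 s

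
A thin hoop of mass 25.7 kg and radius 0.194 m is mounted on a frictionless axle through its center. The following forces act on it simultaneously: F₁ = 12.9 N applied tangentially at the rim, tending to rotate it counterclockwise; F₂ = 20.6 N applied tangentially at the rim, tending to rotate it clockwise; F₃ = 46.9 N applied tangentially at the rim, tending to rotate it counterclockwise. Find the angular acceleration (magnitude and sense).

α ≈ 7.86 rad/s², counterclockwise

I = MR² = (25.7)(0.194)² = 0.9672 kg·m².
Taking counterclockwise as positive: τ₁ = +(12.9)(0.194) = +2.503 N·m; τ₂ = −(20.6)(0.194) = −3.996 N·m; τ₃ = +(46.9)(0.194) = +9.099 N·m.
Net torque τ = 7.605 N·m.
α = τ/I = 7.605/0.9672 = 7.862 rad/s².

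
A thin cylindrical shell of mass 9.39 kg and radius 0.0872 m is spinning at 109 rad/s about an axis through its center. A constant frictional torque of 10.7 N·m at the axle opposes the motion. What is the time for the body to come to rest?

I = MR² = (9.39)(0.0872)² = 0.07140 kg·m².
The net torque has magnitude 10.7 N·m, opposing ω.
|α| = τ/I = 10.70/0.07140 = 149.9 rad/s² (deceleration).
0 = ω₀ − |α|t ⇒ t = ω₀/|α| = 109/149.9 = 0.7273 s.

t ≈ 0.727 s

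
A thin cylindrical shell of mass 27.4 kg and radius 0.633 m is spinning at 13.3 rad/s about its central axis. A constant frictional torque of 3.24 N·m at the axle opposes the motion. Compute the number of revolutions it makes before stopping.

I = MR² = (27.4)(0.633)² = 10.98 kg·m².
The net torque has magnitude 3.24 N·m, opposing ω.
|α| = τ/I = 3.240/10.98 = 0.2951 rad/s² (deceleration).
ω² = ω₀² − 2|α|θ with ω = 0 ⇒ θ = ω₀²/(2|α|) = 299.7 rad = 47.70 rev.

≈ 47.7 revolutions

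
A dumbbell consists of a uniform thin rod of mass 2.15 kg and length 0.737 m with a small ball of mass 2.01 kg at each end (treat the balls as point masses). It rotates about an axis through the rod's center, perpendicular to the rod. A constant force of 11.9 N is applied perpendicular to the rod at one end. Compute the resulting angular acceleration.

I_rod = (1/12)ML² = (1/12)(2.15)(0.737)² = 0.09732 kg·m².
I_balls = 2·m·(L/2)² = 2(2.01)(0.3685)² = 0.5459 kg·m².
Total I = 0.6432 kg·m².
τ = F·(L/2) = (11.9)(0.368) = 4.385 N·m.
α = τ/I = 4.385/0.6432 = 6.818 rad/s².

α ≈ 6.82 rad/s²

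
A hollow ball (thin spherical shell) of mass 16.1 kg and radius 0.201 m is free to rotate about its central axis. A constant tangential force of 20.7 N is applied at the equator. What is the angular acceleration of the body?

I = (2/3)MR² = (2/3)(16.1)(0.201)² = 0.4336 kg·m².
τ = F R = (20.7)(0.201) = 4.161 N·m.
Newton's second law for rotation, τ = Iα, gives α = τ/I = 4.161/0.4336 = 9.595 rad/s².

α ≈ 9.59 rad/s²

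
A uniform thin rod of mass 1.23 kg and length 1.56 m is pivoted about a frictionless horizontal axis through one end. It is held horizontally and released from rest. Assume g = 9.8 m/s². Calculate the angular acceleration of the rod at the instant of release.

α ≈ 9.42 rad/s²

About the pivot, I = (1/3)ML² = (1/3)(1.23)(1.56)² = 0.9978 kg·m².
The weight acts at the center, a distance L/2 = 0.7800 m from the pivot; τ = Mg(L/2) = 9.402 N·m.
α = τ/I = 9.402/0.9978 = 9.423 rad/s².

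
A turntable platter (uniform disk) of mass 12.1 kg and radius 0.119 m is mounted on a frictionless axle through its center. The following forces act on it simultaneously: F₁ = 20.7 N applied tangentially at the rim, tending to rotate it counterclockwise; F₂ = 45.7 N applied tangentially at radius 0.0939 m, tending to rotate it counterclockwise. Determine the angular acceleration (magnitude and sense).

α ≈ 78.8 rad/s², counterclockwise

I = ½MR² = (1/2)(12.1)(0.119)² = 0.08567 kg·m².
Taking counterclockwise as positive: τ₁ = +(20.7)(0.119) = +2.463 N·m; τ₂ = +(45.7)(0.0939) = +4.291 N·m.
Net torque τ = 6.755 N·m.
α = τ/I = 6.755/0.08567 = 78.84 rad/s².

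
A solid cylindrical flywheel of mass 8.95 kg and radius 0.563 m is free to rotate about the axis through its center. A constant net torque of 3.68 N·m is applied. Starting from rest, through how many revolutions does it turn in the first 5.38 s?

≈ 5.98 revolutions

I = ½MR² = (1/2)(8.95)(0.563)² = 1.418 kg·m².
α = τ/I = 3.68/1.418 = 2.594 rad/s².
θ = ½αt² = ½(2.594)(5.38)² = 37.55 rad.
Revolutions = θ/(2π) = 5.976.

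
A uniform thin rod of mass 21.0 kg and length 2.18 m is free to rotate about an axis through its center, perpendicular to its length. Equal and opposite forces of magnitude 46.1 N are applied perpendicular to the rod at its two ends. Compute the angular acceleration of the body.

α ≈ 12.1 rad/s²

I = (1/12)ML² = (1/12)(21.0)(2.18)² = 8.317 kg·m².
The couple gives τ = F·(L/2) + F·(L/2) = F L = (46.1)(2.18) = 100.5 N·m.
From τ = Iα: α = 100.5/8.317 = 12.08 rad/s².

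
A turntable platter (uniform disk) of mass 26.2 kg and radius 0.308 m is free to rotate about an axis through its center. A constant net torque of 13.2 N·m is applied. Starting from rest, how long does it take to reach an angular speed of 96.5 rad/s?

I = ½MR² = (1/2)(26.2)(0.308)² = 1.243 kg·m².
α = τ/I = 13.2/1.243 = 10.62 rad/s².
ω = αt ⇒ t = ω/α = 96.5/10.62 = 9.085 s.

t ≈ 9.09 s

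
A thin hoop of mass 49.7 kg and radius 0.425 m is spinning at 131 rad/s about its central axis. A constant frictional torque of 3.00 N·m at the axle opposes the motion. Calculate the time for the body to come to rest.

I = MR² = (49.7)(0.425)² = 8.977 kg·m².
The net torque has magnitude 3.00 N·m, opposing ω.
|α| = τ/I = 3.000/8.977 = 0.3342 rad/s² (deceleration).
0 = ω₀ − |α|t ⇒ t = ω₀/|α| = 131/0.3342 = 392.0 s.

t ≈ 392 s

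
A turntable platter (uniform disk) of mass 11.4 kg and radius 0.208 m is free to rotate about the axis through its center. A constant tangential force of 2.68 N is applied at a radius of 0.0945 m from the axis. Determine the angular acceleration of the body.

α ≈ 1.03 rad/s²

I = ½MR² = (1/2)(11.4)(0.208)² = 0.2466 kg·m².
τ = F·r = (2.68)(0.0945) = 0.2533 N·m.
From τ = Iα: α = 0.2533/0.2466 = 1.027 rad/s².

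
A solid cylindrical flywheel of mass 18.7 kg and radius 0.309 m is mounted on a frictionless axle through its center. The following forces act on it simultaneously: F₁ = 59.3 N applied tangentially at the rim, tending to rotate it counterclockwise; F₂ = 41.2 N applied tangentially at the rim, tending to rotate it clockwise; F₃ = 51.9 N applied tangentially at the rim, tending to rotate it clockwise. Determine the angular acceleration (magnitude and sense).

I = ½MR² = (1/2)(18.7)(0.309)² = 0.8927 kg·m².
Taking counterclockwise as positive: τ₁ = +(59.3)(0.309) = +18.32 N·m; τ₂ = −(41.2)(0.309) = −12.73 N·m; τ₃ = −(51.9)(0.309) = −16.04 N·m.
Net torque τ = -10.44 N·m.
α = τ/I = -10.44/0.8927 = -11.70 rad/s².

α ≈ 11.7 rad/s², clockwise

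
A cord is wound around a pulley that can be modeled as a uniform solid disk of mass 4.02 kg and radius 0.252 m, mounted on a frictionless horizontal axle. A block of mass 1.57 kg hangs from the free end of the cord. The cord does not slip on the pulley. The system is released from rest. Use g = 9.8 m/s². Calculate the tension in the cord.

T ≈ 8.64 N

I = ½MR² = (1/2)(4.02)(0.252)² = 0.1276 kg·m².
Block: mg − T = ma. Pulley: TR = Iα. No-slip: a = αR, so T = (I/R²)a = 2.010·a.
Then mg = (m + 2.010)a, so a = (1.57)(9.8)/(1.57 + 2.010) = 4.298 m/s².
T = 2.010·a = 8.639 N.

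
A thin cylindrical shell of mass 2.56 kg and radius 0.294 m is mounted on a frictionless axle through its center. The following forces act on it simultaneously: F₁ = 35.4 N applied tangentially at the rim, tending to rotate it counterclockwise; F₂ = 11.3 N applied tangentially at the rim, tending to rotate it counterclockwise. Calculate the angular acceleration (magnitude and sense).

I = MR² = (2.56)(0.294)² = 0.2213 kg·m².
Taking counterclockwise as positive: τ₁ = +(35.4)(0.294) = +10.41 N·m; τ₂ = +(11.3)(0.294) = +3.322 N·m.
Net torque τ = 13.73 N·m.
α = τ/I = 13.73/0.2213 = 62.05 rad/s².

α ≈ 62.0 rad/s², counterclockwise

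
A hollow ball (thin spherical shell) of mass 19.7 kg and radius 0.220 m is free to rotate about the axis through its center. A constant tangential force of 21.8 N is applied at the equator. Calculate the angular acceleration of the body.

α ≈ 7.54 rad/s²

I = (2/3)MR² = (2/3)(19.7)(0.220)² = 0.6357 kg·m².
τ = F R = (21.8)(0.220) = 4.796 N·m.
From τ = Iα: α = 4.796/0.6357 = 7.545 rad/s².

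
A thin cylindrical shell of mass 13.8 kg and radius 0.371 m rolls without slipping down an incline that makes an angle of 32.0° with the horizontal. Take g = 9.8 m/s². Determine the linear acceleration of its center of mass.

Translation along the incline: Mg sinθ − f = Ma.
Rotation about the center: fR = Iα with I = MR². No-slip gives a = αR, so f = (I/R²)a = M a.
Substituting: Mg sinθ = (1 + 1.000)Ma, so a = g sinθ/(1 + 1.000) = (9.8) sin 32.0° / 2.000 = 2.597 m/s².

a ≈ 2.60 m/s²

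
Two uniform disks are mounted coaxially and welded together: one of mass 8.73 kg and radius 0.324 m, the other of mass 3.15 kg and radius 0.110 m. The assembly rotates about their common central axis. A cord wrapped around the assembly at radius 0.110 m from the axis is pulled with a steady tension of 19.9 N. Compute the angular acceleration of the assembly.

α ≈ 4.59 rad/s²

I = ½M₁R₁² + ½M₂R₂² = ½(8.73)(0.324)² + ½(3.15)(0.110)² = 0.4773 kg·m².
τ = F r = (19.9)(0.110) = 2.189 N·m.
α = τ/I = 2.189/0.4773 = 4.586 rad/s².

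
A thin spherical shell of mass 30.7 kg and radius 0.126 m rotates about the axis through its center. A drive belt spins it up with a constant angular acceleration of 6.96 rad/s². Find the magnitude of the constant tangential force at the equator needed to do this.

F ≈ 17.9 N

I = (2/3)MR² = (2/3)(30.7)(0.126)² = 0.3249 kg·m².
The required torque is τ = Iα = (0.3249)(6.960) = 2.262 N·m.
A tangential force at the equator gives τ = FR, so F = τ/R = 2.262/0.126 = 17.95 N.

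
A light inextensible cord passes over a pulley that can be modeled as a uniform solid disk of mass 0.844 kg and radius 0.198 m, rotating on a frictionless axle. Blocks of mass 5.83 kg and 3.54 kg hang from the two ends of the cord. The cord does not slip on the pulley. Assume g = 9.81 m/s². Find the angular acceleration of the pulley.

α ≈ 11.6 rad/s²

I = ½MR² = (1/2)(0.844)(0.198)² = 0.01654 kg·m².
Heavier block: m₁g − T₁ = m₁a. Lighter block: T₂ − m₂g = m₂a.
Pulley: (T₁ − T₂)R = Iα = I(a/R), so T₁ − T₂ = (I/R²)a = (1/2)M_p a = 0.4220·a.
Adding the three: (m₁ − m₂)g = (m₁ + m₂ + 0.4220)a, so a = (5.83 − 3.54)(9.81)/(5.83 + 3.54 + 0.4220) = 2.294 m/s².
α = a/R = 2.294/0.198 = 11.59 rad/s².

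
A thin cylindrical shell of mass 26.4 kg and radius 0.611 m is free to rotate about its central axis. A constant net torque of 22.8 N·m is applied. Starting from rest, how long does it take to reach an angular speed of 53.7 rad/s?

I = MR² = (26.4)(0.611)² = 9.856 kg·m².
α = τ/I = 22.8/9.856 = 2.313 rad/s².
ω = αt ⇒ t = ω/α = 53.7/2.313 = 23.21 s.

t ≈ 23.2 s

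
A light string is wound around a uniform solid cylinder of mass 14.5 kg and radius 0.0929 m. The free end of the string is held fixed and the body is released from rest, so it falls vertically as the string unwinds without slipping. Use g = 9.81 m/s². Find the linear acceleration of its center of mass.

Translation: Mg − T = Ma. Rotation about the center: TR = Iα with I = ½MR².
With a = αR: T = (I/R²)a = (1/2)M a, so Mg = (1 + 0.5000)Ma.
a = g/(1 + 0.5000) = 9.81/1.500 = 6.540 m/s².

a ≈ 6.54 m/s²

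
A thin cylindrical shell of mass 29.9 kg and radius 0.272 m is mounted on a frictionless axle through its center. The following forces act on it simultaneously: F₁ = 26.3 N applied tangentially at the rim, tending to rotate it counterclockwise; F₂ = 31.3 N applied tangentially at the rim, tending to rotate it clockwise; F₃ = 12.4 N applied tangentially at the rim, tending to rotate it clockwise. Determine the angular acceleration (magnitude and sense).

I = MR² = (29.9)(0.272)² = 2.212 kg·m².
Taking counterclockwise as positive: τ₁ = +(26.3)(0.272) = +7.154 N·m; τ₂ = −(31.3)(0.272) = −8.514 N·m; τ₃ = −(12.4)(0.272) = −3.373 N·m.
Net torque τ = -4.733 N·m.
α = τ/I = -4.733/2.212 = -2.139 rad/s².

α ≈ 2.14 rad/s², clockwise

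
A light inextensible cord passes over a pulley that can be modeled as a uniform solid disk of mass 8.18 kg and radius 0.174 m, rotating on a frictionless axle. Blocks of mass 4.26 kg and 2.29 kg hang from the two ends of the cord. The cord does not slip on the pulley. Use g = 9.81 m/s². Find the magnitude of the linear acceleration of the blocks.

a ≈ 1.82 m/s²

I = ½MR² = (1/2)(8.18)(0.174)² = 0.1238 kg·m².
Heavier block: m₁g − T₁ = m₁a. Lighter block: T₂ − m₂g = m₂a.
Pulley: (T₁ − T₂)R = Iα = I(a/R), so T₁ − T₂ = (I/R²)a = (1/2)M_p a = 4.090·a.
Adding the three: (m₁ − m₂)g = (m₁ + m₂ + 4.090)a, so a = (4.26 − 2.29)(9.81)/(4.26 + 2.29 + 4.090) = 1.816 m/s².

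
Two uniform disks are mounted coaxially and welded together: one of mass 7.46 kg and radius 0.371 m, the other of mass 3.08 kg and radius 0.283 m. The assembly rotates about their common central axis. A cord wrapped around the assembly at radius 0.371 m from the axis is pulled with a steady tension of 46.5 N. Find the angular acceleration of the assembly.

α ≈ 27.1 rad/s²

I = ½M₁R₁² + ½M₂R₂² = ½(7.46)(0.371)² + ½(3.08)(0.283)² = 0.6367 kg·m².
τ = F r = (46.5)(0.371) = 17.25 N·m.
α = τ/I = 17.25/0.6367 = 27.09 rad/s².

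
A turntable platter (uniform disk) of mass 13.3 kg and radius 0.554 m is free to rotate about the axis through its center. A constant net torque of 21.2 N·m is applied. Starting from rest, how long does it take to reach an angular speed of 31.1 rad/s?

I = ½MR² = (1/2)(13.3)(0.554)² = 2.041 kg·m².
α = τ/I = 21.2/2.041 = 10.39 rad/s².
ω = αt ⇒ t = ω/α = 31.1/10.39 = 2.994 s.

t ≈ 2.99 s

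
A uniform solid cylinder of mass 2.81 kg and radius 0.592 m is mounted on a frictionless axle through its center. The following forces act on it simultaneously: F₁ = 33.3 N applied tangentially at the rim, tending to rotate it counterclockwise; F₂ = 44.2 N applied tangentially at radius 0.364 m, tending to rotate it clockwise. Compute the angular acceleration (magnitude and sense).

α ≈ 7.36 rad/s², counterclockwise

I = ½MR² = (1/2)(2.81)(0.592)² = 0.4924 kg·m².
Taking counterclockwise as positive: τ₁ = +(33.3)(0.592) = +19.71 N·m; τ₂ = −(44.2)(0.364) = −16.09 N·m.
Net torque τ = 3.625 N·m.
α = τ/I = 3.625/0.4924 = 7.361 rad/s².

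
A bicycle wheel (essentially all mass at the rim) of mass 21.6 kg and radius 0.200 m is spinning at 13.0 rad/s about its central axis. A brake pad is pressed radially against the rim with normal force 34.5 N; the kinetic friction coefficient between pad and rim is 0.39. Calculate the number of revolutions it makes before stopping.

I = MR² = (21.6)(0.200)² = 0.8640 kg·m².
Friction force f = μN = (0.39)(34.5) = 13.46 N at the rim; torque magnitude τ = fR = 2.691 N·m, opposing ω.
|α| = τ/I = 2.691/0.8640 = 3.115 rad/s² (deceleration).
ω² = ω₀² − 2|α|θ with ω = 0 ⇒ θ = ω₀²/(2|α|) = 27.13 rad = 4.318 rev.

≈ 4.32 revolutions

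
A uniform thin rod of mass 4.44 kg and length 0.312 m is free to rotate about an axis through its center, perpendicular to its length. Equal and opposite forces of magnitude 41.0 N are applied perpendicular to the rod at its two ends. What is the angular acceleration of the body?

I = (1/12)ML² = (1/12)(4.44)(0.312)² = 0.03602 kg·m².
The couple gives τ = F·(L/2) + F·(L/2) = F L = (41.0)(0.312) = 12.79 N·m.
From τ = Iα: α = 12.79/0.03602 = 355.2 rad/s².

α ≈ 355 rad/s²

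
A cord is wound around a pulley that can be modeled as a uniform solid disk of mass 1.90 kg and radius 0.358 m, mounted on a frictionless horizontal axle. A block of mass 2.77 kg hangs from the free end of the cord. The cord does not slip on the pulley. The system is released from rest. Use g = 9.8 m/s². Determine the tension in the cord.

T ≈ 6.93 N

I = ½MR² = (1/2)(1.90)(0.358)² = 0.1218 kg·m².
Block: mg − T = ma. Pulley: TR = Iα. No-slip: a = αR, so T = (I/R²)a = 0.9500·a.
Then mg = (m + 0.9500)a, so a = (2.77)(9.8)/(2.77 + 0.9500) = 7.297 m/s².
T = 0.9500·a = 6.932 N.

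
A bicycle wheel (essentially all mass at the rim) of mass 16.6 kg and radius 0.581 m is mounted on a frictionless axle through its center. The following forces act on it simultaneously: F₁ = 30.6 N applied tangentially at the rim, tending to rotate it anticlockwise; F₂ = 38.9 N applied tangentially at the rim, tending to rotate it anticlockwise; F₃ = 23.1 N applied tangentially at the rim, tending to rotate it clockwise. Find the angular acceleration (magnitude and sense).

I = MR² = (16.6)(0.581)² = 5.604 kg·m².
Taking anticlockwise as positive: τ₁ = +(30.6)(0.581) = +17.78 N·m; τ₂ = +(38.9)(0.581) = +22.60 N·m; τ₃ = −(23.1)(0.581) = −13.42 N·m.
Net torque τ = 26.96 N·m.
α = τ/I = 26.96/5.604 = 4.811 rad/s².

α ≈ 4.81 rad/s², anticlockwise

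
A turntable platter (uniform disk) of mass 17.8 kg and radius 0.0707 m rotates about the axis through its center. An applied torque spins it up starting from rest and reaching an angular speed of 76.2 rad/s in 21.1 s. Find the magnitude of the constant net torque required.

τ ≈ 0.161 N·m

I = ½MR² = (1/2)(17.8)(0.0707)² = 0.04449 kg·m².
α = Δω/Δt = (76.2 − 0)/21.1 = 3.611 rad/s².
τ = Iα = (0.04449)(3.611) = 0.1607 N·m.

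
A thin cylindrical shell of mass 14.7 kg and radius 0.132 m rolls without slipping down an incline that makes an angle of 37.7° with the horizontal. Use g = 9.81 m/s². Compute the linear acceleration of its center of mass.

a ≈ 3.00 m/s²

Translation along the incline: Mg sinθ − f = Ma.
Rotation about the center: fR = Iα with I = MR². No-slip gives a = αR, so f = (I/R²)a = M a.
Substituting: Mg sinθ = (1 + 1.000)Ma, so a = g sinθ/(1 + 1.000) = (9.81) sin 37.7° / 2.000 = 3.000 m/s².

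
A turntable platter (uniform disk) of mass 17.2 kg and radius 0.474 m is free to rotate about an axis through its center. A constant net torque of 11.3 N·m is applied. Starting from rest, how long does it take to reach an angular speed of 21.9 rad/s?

t ≈ 3.74 s

I = ½MR² = (1/2)(17.2)(0.474)² = 1.932 kg·m².
α = τ/I = 11.3/1.932 = 5.848 rad/s².
ω = αt ⇒ t = ω/α = 21.9/5.848 = 3.745 s.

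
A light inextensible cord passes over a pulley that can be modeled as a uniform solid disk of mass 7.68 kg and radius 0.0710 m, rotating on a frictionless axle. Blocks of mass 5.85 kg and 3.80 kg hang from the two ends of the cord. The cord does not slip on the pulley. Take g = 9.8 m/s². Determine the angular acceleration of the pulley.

α ≈ 21.0 rad/s²

I = ½MR² = (1/2)(7.68)(0.0710)² = 0.01936 kg·m².
Heavier block: m₁g − T₁ = m₁a. Lighter block: T₂ − m₂g = m₂a.
Pulley: (T₁ − T₂)R = Iα = I(a/R), so T₁ − T₂ = (I/R²)a = (1/2)M_p a = 3.840·a.
Adding the three: (m₁ − m₂)g = (m₁ + m₂ + 3.840)a, so a = (5.85 − 3.80)(9.8)/(5.85 + 3.80 + 3.840) = 1.489 m/s².
α = a/R = 1.489/0.0710 = 20.98 rad/s².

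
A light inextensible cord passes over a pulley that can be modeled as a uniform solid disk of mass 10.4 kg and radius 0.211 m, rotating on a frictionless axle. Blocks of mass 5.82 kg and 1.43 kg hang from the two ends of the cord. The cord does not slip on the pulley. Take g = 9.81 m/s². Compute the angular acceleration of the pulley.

I = ½MR² = (1/2)(10.4)(0.211)² = 0.2315 kg·m².
Heavier block: m₁g − T₁ = m₁a. Lighter block: T₂ − m₂g = m₂a.
Pulley: (T₁ − T₂)R = Iα = I(a/R), so T₁ − T₂ = (I/R²)a = (1/2)M_p a = 5.200·a.
Adding the three: (m₁ − m₂)g = (m₁ + m₂ + 5.200)a, so a = (5.82 − 1.43)(9.81)/(5.82 + 1.43 + 5.200) = 3.459 m/s².
α = a/R = 3.459/0.211 = 16.39 rad/s².

α ≈ 16.4 rad/s²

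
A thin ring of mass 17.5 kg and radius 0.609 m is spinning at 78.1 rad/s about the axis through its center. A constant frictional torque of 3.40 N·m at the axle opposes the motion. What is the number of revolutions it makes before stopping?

I = MR² = (17.5)(0.609)² = 6.490 kg·m².
The net torque has magnitude 3.40 N·m, opposing ω.
|α| = τ/I = 3.400/6.490 = 0.5238 rad/s² (deceleration).
ω² = ω₀² − 2|α|θ with ω = 0 ⇒ θ = ω₀²/(2|α|) = 5822 rad = 926.6 rev.

≈ 927 revolutions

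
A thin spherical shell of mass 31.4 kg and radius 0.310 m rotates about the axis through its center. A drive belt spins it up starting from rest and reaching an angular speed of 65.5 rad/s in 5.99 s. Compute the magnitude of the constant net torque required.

τ ≈ 22.0 N·m

I = (2/3)MR² = (2/3)(31.4)(0.310)² = 2.012 kg·m².
α = Δω/Δt = (65.5 − 0)/5.99 = 10.93 rad/s².
τ = Iα = (2.012)(10.93) = 22.00 N·m.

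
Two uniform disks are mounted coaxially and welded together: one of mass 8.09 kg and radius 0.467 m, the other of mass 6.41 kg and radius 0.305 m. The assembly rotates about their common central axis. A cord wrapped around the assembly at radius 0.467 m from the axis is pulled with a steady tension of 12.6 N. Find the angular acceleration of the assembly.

α ≈ 4.99 rad/s²

I = ½M₁R₁² + ½M₂R₂² = ½(8.09)(0.467)² + ½(6.41)(0.305)² = 1.180 kg·m².
τ = F r = (12.6)(0.467) = 5.884 N·m.
α = τ/I = 5.884/1.180 = 4.985 rad/s².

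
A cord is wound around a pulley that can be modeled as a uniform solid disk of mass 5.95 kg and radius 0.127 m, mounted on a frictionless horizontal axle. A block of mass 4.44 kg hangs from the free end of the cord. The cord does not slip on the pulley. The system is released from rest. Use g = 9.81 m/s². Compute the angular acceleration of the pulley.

α ≈ 46.3 rad/s²

I = ½MR² = (1/2)(5.95)(0.127)² = 0.04798 kg·m².
Block: mg − T = ma. Pulley: TR = Iα. No-slip: a = αR, so T = (I/R²)a = 2.975·a.
Then mg = (m + 2.975)a, so a = (4.44)(9.81)/(4.44 + 2.975) = 5.874 m/s².
α = a/R = 5.874/0.127 = 46.25 rad/s².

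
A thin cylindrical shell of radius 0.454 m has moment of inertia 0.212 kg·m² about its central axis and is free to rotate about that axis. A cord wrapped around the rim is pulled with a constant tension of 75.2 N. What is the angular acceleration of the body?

τ = F R = (75.2)(0.454) = 34.14 N·m.
From τ = Iα: α = 34.14/0.2120 = 161.0 rad/s².

α ≈ 161 rad/s²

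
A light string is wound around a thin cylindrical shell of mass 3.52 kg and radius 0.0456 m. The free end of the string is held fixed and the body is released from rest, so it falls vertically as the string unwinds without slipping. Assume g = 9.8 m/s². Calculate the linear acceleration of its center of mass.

a ≈ 4.90 m/s²

Translation: Mg − T = Ma. Rotation about the center: TR = Iα with I = MR².
With a = αR: T = (I/R²)a = M a, so Mg = (1 + 1.000)Ma.
a = g/(1 + 1.000) = 9.8/2.000 = 4.900 m/s².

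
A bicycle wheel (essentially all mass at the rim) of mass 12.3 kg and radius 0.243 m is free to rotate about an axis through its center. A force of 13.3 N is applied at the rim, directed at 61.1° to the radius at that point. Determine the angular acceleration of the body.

α ≈ 3.90 rad/s²

I = MR² = (12.3)(0.243)² = 0.7263 kg·m².
Only the tangential component produces torque: τ = F R sinθ = (13.3)(0.243) sin 61.1° = 2.829 N·m.
From τ = Iα: α = 2.829/0.7263 = 3.896 rad/s².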